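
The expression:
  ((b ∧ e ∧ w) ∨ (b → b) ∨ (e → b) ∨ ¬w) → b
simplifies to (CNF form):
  b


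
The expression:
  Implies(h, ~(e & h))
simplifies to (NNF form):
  ~e | ~h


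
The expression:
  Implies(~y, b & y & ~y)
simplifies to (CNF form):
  y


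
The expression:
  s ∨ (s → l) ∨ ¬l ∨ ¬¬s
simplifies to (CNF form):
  True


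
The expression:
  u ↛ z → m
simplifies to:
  m ∨ z ∨ ¬u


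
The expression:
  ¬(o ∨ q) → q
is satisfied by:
  {q: True, o: True}
  {q: True, o: False}
  {o: True, q: False}


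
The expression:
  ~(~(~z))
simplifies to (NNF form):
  ~z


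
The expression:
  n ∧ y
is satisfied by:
  {y: True, n: True}


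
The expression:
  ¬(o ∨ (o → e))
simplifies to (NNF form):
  False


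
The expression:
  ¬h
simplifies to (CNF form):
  ¬h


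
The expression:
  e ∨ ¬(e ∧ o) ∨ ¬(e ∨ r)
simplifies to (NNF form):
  True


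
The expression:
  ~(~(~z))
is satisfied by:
  {z: False}


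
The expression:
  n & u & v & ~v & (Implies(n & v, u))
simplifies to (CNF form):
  False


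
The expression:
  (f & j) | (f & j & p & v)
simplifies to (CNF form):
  f & j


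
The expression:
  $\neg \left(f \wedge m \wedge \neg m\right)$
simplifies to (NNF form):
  $\text{True}$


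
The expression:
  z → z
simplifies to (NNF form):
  True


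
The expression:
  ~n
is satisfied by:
  {n: False}


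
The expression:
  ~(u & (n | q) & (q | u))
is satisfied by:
  {n: False, u: False, q: False}
  {q: True, n: False, u: False}
  {n: True, q: False, u: False}
  {q: True, n: True, u: False}
  {u: True, q: False, n: False}


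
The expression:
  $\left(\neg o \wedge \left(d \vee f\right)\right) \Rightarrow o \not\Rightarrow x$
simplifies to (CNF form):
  $\left(o \vee \neg d\right) \wedge \left(o \vee \neg f\right)$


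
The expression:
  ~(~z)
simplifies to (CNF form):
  z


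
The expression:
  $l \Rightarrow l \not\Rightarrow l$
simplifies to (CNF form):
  $\neg l$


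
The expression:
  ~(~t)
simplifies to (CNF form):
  t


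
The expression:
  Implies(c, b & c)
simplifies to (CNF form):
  b | ~c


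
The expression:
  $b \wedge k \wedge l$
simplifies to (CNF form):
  $b \wedge k \wedge l$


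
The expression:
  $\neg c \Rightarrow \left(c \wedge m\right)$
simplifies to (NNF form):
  $c$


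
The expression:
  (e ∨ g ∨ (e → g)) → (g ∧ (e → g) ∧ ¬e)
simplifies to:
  g ∧ ¬e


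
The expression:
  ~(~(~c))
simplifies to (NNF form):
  ~c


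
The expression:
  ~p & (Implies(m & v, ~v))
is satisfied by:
  {p: False, m: False, v: False}
  {v: True, p: False, m: False}
  {m: True, p: False, v: False}


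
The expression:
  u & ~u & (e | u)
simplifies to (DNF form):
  False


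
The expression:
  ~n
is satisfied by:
  {n: False}


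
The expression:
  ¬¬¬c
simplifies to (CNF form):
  ¬c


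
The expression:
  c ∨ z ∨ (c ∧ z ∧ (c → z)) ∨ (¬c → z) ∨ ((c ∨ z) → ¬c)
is always true.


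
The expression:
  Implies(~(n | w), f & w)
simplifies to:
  n | w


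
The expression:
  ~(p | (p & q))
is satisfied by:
  {p: False}


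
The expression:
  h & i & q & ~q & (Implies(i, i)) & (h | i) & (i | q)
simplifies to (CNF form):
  False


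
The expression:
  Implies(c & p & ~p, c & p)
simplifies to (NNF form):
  True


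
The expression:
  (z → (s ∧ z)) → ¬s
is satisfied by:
  {s: False}


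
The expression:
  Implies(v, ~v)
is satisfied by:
  {v: False}


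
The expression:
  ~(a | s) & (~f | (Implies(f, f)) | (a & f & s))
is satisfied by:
  {a: False, s: False}


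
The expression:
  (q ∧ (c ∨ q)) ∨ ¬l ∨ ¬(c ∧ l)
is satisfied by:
  {q: True, l: False, c: False}
  {l: False, c: False, q: False}
  {q: True, c: True, l: False}
  {c: True, l: False, q: False}
  {q: True, l: True, c: False}
  {l: True, q: False, c: False}
  {q: True, c: True, l: True}


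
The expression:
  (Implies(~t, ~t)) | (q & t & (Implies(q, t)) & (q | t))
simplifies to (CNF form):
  True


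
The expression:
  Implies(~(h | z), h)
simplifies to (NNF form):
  h | z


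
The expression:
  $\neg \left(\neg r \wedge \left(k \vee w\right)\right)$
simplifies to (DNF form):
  $r \vee \left(\neg k \wedge \neg w\right)$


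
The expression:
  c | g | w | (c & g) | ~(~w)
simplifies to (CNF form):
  c | g | w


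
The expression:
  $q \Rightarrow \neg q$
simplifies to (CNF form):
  $\neg q$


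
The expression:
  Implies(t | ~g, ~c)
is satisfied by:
  {g: True, c: False, t: False}
  {g: False, c: False, t: False}
  {t: True, g: True, c: False}
  {t: True, g: False, c: False}
  {c: True, g: True, t: False}


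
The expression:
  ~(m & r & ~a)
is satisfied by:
  {a: True, m: False, r: False}
  {m: False, r: False, a: False}
  {r: True, a: True, m: False}
  {r: True, m: False, a: False}
  {a: True, m: True, r: False}
  {m: True, a: False, r: False}
  {r: True, m: True, a: True}


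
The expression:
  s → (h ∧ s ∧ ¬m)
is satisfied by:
  {h: True, m: False, s: False}
  {m: False, s: False, h: False}
  {h: True, m: True, s: False}
  {m: True, h: False, s: False}
  {s: True, h: True, m: False}


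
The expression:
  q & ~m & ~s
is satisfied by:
  {q: True, s: False, m: False}


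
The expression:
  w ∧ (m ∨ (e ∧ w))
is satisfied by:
  {w: True, m: True, e: True}
  {w: True, m: True, e: False}
  {w: True, e: True, m: False}


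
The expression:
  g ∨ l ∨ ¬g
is always true.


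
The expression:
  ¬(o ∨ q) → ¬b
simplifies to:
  o ∨ q ∨ ¬b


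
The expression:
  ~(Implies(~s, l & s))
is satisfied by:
  {s: False}


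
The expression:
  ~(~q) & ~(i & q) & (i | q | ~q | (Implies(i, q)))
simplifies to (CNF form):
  q & ~i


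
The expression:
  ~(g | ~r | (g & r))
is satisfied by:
  {r: True, g: False}


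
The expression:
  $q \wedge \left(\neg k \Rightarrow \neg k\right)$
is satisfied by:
  {q: True}


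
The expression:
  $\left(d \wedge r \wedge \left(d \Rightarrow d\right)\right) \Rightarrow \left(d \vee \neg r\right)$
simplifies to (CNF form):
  $\text{True}$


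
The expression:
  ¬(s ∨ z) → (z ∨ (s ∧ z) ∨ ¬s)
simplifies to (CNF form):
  True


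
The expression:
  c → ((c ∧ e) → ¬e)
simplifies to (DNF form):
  ¬c ∨ ¬e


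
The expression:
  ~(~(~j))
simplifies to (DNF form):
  ~j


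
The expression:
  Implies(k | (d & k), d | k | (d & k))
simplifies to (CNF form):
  True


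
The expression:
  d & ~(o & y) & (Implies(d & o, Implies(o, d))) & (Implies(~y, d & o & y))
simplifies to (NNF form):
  d & y & ~o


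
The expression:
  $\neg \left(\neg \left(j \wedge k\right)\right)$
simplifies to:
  $j \wedge k$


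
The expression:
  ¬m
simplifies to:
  ¬m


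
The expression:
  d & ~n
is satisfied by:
  {d: True, n: False}


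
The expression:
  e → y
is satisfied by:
  {y: True, e: False}
  {e: False, y: False}
  {e: True, y: True}


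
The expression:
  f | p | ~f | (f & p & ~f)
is always true.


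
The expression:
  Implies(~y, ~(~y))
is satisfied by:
  {y: True}


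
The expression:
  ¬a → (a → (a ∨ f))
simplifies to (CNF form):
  True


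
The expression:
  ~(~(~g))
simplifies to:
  ~g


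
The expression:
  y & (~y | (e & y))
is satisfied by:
  {e: True, y: True}


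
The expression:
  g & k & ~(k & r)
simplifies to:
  g & k & ~r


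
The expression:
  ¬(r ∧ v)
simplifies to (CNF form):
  ¬r ∨ ¬v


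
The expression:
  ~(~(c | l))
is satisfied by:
  {c: True, l: True}
  {c: True, l: False}
  {l: True, c: False}


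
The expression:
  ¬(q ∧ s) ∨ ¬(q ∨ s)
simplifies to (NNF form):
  ¬q ∨ ¬s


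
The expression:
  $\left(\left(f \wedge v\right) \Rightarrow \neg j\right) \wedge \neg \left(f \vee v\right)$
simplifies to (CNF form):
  $\neg f \wedge \neg v$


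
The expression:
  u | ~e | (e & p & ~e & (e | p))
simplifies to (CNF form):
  u | ~e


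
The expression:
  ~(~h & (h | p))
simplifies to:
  h | ~p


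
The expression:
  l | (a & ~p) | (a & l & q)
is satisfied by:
  {l: True, a: True, p: False}
  {l: True, a: False, p: False}
  {l: True, p: True, a: True}
  {l: True, p: True, a: False}
  {a: True, p: False, l: False}


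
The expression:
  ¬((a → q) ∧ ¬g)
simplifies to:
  g ∨ (a ∧ ¬q)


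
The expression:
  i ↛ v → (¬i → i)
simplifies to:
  True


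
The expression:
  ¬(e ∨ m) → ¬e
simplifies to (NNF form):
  True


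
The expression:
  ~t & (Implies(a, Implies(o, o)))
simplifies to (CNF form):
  ~t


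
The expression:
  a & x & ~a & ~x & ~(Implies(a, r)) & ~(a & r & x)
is never true.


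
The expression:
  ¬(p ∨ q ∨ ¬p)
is never true.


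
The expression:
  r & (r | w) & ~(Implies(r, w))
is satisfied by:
  {r: True, w: False}


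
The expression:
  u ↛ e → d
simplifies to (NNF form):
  d ∨ e ∨ ¬u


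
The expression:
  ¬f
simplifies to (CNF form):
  ¬f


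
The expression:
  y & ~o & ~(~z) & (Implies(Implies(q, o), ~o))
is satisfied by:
  {z: True, y: True, o: False}


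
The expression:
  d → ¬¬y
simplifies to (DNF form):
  y ∨ ¬d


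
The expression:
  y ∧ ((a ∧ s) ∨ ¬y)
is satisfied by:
  {a: True, s: True, y: True}


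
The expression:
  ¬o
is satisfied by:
  {o: False}


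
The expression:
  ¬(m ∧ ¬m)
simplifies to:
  True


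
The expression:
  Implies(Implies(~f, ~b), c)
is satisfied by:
  {b: True, c: True, f: False}
  {c: True, f: False, b: False}
  {b: True, c: True, f: True}
  {c: True, f: True, b: False}
  {b: True, f: False, c: False}


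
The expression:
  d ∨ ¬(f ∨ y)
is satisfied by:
  {d: True, y: False, f: False}
  {f: True, d: True, y: False}
  {d: True, y: True, f: False}
  {f: True, d: True, y: True}
  {f: False, y: False, d: False}


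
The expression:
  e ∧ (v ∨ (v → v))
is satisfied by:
  {e: True}


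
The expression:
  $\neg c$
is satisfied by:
  {c: False}


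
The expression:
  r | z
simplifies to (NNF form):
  r | z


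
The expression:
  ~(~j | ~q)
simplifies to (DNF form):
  j & q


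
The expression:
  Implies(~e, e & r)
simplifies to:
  e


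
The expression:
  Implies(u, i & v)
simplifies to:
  ~u | (i & v)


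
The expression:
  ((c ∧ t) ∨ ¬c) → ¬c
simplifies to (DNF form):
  ¬c ∨ ¬t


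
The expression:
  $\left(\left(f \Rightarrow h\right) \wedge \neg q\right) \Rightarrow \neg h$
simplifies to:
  $q \vee \neg h$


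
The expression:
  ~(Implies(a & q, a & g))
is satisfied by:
  {a: True, q: True, g: False}


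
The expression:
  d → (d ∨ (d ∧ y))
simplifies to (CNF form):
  True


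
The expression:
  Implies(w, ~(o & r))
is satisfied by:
  {w: False, o: False, r: False}
  {r: True, w: False, o: False}
  {o: True, w: False, r: False}
  {r: True, o: True, w: False}
  {w: True, r: False, o: False}
  {r: True, w: True, o: False}
  {o: True, w: True, r: False}


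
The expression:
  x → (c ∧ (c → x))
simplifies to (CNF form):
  c ∨ ¬x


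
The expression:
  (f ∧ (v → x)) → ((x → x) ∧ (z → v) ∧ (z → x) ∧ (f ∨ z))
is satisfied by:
  {v: True, z: False, f: False}
  {v: False, z: False, f: False}
  {f: True, v: True, z: False}
  {f: True, v: False, z: False}
  {z: True, v: True, f: False}
  {z: True, v: False, f: False}
  {z: True, f: True, v: True}


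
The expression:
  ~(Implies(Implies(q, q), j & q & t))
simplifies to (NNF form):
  ~j | ~q | ~t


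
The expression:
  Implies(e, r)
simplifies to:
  r | ~e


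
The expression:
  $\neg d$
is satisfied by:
  {d: False}


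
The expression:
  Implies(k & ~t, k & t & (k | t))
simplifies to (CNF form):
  t | ~k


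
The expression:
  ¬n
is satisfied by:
  {n: False}


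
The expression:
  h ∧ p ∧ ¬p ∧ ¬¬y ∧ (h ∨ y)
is never true.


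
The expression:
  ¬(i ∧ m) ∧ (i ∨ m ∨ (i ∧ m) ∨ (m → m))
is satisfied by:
  {m: False, i: False}
  {i: True, m: False}
  {m: True, i: False}


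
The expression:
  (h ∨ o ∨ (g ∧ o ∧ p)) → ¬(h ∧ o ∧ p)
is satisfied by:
  {p: False, o: False, h: False}
  {h: True, p: False, o: False}
  {o: True, p: False, h: False}
  {h: True, o: True, p: False}
  {p: True, h: False, o: False}
  {h: True, p: True, o: False}
  {o: True, p: True, h: False}


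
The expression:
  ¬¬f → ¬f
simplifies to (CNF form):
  ¬f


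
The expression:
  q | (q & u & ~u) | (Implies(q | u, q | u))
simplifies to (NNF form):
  True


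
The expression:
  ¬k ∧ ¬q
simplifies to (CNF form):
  ¬k ∧ ¬q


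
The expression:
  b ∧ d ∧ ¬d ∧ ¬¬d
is never true.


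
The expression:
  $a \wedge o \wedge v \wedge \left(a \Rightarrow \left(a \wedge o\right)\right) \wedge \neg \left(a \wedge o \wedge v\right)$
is never true.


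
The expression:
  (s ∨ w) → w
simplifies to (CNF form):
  w ∨ ¬s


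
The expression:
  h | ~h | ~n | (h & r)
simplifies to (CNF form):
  True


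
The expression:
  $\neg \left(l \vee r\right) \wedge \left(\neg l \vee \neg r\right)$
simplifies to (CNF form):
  $\neg l \wedge \neg r$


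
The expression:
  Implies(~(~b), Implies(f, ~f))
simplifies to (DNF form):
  ~b | ~f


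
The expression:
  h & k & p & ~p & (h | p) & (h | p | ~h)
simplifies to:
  False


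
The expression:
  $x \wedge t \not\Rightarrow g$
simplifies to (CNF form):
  $t \wedge x \wedge \neg g$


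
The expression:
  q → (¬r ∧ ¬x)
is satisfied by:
  {x: False, q: False, r: False}
  {r: True, x: False, q: False}
  {x: True, r: False, q: False}
  {r: True, x: True, q: False}
  {q: True, r: False, x: False}


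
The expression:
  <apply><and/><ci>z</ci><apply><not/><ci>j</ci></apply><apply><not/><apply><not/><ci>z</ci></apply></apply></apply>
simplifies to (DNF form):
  <apply><and/><ci>z</ci><apply><not/><ci>j</ci></apply></apply>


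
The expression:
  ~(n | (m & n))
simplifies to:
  ~n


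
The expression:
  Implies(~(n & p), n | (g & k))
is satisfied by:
  {n: True, k: True, g: True}
  {n: True, k: True, g: False}
  {n: True, g: True, k: False}
  {n: True, g: False, k: False}
  {k: True, g: True, n: False}


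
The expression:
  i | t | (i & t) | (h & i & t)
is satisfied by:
  {i: True, t: True}
  {i: True, t: False}
  {t: True, i: False}


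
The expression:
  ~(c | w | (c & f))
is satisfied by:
  {w: False, c: False}


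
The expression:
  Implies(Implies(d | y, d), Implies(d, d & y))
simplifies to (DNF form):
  y | ~d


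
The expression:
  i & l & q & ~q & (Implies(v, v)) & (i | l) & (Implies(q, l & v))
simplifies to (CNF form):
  False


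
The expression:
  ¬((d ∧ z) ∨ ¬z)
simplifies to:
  z ∧ ¬d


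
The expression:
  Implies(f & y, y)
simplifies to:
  True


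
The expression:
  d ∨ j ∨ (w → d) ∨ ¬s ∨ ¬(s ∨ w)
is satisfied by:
  {j: True, d: True, s: False, w: False}
  {j: True, s: False, d: False, w: False}
  {d: True, j: False, s: False, w: False}
  {j: False, s: False, d: False, w: False}
  {w: True, j: True, d: True, s: False}
  {w: True, j: True, s: False, d: False}
  {w: True, d: True, j: False, s: False}
  {w: True, j: False, s: False, d: False}
  {j: True, s: True, d: True, w: False}
  {j: True, s: True, w: False, d: False}
  {s: True, d: True, w: False, j: False}
  {s: True, w: False, d: False, j: False}
  {j: True, s: True, w: True, d: True}
  {j: True, s: True, w: True, d: False}
  {s: True, w: True, d: True, j: False}


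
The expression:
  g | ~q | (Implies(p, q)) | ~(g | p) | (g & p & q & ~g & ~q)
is always true.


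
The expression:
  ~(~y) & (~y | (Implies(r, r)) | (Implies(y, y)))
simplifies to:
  y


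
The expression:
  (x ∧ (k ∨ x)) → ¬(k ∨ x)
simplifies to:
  ¬x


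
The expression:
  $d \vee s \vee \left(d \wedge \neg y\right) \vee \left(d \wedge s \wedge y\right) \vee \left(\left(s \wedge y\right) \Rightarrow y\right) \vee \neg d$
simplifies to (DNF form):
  $\text{True}$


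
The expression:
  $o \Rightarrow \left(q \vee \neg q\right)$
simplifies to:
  $\text{True}$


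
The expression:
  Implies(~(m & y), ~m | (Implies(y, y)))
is always true.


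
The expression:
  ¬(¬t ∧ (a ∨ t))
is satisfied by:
  {t: True, a: False}
  {a: False, t: False}
  {a: True, t: True}


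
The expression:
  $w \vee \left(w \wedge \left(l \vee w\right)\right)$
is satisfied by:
  {w: True}


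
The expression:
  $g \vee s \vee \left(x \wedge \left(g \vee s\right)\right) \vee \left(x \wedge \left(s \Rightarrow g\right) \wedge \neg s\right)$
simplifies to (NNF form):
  $g \vee s \vee x$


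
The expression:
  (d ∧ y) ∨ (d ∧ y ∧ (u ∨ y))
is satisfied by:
  {d: True, y: True}


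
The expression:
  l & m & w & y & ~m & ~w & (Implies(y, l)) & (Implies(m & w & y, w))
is never true.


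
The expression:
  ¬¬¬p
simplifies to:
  ¬p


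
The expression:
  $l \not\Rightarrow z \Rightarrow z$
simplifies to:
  $z \vee \neg l$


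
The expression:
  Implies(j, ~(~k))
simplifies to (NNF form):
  k | ~j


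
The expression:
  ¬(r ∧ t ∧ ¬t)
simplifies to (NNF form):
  True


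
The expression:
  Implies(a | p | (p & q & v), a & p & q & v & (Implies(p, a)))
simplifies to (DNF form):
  (p & ~p) | (~a & ~p) | (a & p & ~p) | (p & q & ~p) | (p & v & ~p) | (a & p & q & v) | (a & ~a & ~p) | (q & ~a & ~p) | (v & ~a & ~p) | (a & p & q & ~p) | (a & p & v & ~p) | (a & q & v & ~a) | (p & q & v & ~p) | (a & q & ~a & ~p) | (a & v & ~a & ~p) | (q & v & ~a & ~p)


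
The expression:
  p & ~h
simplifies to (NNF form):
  p & ~h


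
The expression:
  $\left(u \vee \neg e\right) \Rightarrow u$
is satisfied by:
  {e: True, u: True}
  {e: True, u: False}
  {u: True, e: False}


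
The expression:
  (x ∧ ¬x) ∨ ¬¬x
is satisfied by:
  {x: True}


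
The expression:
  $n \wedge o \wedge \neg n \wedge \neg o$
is never true.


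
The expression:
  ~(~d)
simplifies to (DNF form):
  d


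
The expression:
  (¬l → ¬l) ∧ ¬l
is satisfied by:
  {l: False}


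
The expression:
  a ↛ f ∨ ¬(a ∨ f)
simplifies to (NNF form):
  ¬f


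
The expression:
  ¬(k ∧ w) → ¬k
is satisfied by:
  {w: True, k: False}
  {k: False, w: False}
  {k: True, w: True}


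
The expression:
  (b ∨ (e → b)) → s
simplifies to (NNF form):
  s ∨ (e ∧ ¬b)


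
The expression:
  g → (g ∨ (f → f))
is always true.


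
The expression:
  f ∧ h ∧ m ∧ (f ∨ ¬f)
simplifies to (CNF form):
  f ∧ h ∧ m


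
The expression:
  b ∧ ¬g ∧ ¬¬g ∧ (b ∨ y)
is never true.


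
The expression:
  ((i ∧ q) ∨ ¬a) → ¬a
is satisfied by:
  {q: False, a: False, i: False}
  {i: True, q: False, a: False}
  {a: True, q: False, i: False}
  {i: True, a: True, q: False}
  {q: True, i: False, a: False}
  {i: True, q: True, a: False}
  {a: True, q: True, i: False}


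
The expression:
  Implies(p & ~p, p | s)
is always true.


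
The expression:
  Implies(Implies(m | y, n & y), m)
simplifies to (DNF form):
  m | (y & ~n)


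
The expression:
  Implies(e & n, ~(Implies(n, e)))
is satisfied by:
  {e: False, n: False}
  {n: True, e: False}
  {e: True, n: False}


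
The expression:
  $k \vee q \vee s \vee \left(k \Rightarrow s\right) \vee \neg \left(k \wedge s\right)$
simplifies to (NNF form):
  $\text{True}$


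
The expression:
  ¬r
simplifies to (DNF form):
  ¬r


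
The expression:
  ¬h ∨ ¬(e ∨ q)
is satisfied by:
  {e: False, h: False, q: False}
  {q: True, e: False, h: False}
  {e: True, q: False, h: False}
  {q: True, e: True, h: False}
  {h: True, q: False, e: False}


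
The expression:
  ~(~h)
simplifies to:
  h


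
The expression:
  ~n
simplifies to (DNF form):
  ~n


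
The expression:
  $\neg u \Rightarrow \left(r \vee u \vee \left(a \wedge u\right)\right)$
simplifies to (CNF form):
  $r \vee u$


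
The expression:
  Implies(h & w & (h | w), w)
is always true.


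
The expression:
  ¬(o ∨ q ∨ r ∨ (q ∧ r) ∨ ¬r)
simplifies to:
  False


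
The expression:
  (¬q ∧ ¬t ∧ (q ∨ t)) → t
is always true.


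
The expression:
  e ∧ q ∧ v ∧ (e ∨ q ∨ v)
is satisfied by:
  {e: True, q: True, v: True}


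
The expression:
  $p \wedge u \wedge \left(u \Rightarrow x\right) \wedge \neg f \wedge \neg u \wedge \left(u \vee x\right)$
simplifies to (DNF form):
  $\text{False}$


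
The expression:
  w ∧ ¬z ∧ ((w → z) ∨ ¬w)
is never true.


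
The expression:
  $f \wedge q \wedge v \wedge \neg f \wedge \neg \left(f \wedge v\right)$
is never true.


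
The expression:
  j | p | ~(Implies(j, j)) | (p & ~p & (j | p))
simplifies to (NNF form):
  j | p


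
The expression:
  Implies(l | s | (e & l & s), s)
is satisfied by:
  {s: True, l: False}
  {l: False, s: False}
  {l: True, s: True}


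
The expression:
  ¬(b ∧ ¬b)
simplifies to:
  True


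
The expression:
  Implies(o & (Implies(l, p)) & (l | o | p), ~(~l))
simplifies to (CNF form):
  l | ~o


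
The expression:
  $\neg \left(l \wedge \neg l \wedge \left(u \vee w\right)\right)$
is always true.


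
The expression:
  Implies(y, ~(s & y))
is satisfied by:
  {s: False, y: False}
  {y: True, s: False}
  {s: True, y: False}


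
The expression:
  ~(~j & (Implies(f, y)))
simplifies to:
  j | (f & ~y)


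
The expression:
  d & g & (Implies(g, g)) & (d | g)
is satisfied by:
  {d: True, g: True}


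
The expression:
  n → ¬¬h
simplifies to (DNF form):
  h ∨ ¬n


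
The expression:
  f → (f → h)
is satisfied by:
  {h: True, f: False}
  {f: False, h: False}
  {f: True, h: True}


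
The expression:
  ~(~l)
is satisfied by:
  {l: True}


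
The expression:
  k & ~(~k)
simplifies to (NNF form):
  k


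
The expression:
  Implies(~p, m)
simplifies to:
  m | p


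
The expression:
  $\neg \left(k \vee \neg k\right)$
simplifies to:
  $\text{False}$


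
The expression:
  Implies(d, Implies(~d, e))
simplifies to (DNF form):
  True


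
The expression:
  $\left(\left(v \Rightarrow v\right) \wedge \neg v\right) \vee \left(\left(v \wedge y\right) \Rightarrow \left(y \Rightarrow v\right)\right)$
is always true.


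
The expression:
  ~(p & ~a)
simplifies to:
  a | ~p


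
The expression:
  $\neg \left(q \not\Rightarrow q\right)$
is always true.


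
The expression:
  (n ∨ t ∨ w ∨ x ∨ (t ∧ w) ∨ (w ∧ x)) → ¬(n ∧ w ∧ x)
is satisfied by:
  {w: False, x: False, n: False}
  {n: True, w: False, x: False}
  {x: True, w: False, n: False}
  {n: True, x: True, w: False}
  {w: True, n: False, x: False}
  {n: True, w: True, x: False}
  {x: True, w: True, n: False}


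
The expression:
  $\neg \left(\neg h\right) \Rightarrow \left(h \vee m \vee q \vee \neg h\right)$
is always true.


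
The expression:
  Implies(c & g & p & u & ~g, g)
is always true.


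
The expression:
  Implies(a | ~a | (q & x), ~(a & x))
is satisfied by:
  {x: False, a: False}
  {a: True, x: False}
  {x: True, a: False}


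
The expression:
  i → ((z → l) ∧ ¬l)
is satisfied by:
  {l: False, i: False, z: False}
  {z: True, l: False, i: False}
  {l: True, z: False, i: False}
  {z: True, l: True, i: False}
  {i: True, z: False, l: False}


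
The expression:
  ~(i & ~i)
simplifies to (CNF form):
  True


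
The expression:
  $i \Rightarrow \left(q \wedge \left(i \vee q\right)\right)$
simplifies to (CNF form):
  $q \vee \neg i$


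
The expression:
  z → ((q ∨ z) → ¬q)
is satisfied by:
  {q: False, z: False}
  {z: True, q: False}
  {q: True, z: False}


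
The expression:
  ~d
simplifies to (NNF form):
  ~d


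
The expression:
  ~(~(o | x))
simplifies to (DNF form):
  o | x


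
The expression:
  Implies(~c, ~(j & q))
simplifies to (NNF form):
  c | ~j | ~q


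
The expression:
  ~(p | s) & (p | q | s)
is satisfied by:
  {q: True, p: False, s: False}


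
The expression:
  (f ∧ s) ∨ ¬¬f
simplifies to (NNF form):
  f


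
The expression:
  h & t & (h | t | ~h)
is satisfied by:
  {t: True, h: True}


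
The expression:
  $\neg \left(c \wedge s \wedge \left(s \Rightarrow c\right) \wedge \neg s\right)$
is always true.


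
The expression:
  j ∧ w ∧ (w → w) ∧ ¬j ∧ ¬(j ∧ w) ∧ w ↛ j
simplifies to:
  False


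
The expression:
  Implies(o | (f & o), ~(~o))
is always true.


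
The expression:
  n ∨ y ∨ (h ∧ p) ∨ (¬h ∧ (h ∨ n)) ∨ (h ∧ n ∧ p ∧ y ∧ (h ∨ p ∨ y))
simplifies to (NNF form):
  n ∨ y ∨ (h ∧ p)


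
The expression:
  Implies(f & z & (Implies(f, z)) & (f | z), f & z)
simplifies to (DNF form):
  True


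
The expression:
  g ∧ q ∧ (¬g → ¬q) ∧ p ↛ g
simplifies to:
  False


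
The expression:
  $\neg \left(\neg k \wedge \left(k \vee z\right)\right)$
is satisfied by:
  {k: True, z: False}
  {z: False, k: False}
  {z: True, k: True}


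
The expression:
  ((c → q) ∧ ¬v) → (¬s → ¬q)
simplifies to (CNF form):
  s ∨ v ∨ ¬q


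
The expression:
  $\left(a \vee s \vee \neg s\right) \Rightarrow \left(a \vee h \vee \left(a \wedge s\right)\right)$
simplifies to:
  $a \vee h$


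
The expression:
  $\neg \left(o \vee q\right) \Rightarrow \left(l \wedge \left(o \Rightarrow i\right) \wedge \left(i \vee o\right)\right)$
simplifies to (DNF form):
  $o \vee q \vee \left(i \wedge l\right)$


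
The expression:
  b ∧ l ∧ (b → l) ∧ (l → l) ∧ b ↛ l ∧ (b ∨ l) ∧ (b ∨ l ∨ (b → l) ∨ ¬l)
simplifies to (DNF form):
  False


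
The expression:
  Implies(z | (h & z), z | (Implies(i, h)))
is always true.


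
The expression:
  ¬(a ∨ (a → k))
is never true.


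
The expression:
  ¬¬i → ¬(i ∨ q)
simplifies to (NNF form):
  ¬i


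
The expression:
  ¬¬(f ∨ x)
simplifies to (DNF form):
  f ∨ x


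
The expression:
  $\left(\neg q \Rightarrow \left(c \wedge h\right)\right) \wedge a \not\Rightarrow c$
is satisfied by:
  {a: True, q: True, c: False}


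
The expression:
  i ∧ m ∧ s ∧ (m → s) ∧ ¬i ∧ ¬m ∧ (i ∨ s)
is never true.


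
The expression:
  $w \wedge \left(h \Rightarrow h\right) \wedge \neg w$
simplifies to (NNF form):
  $\text{False}$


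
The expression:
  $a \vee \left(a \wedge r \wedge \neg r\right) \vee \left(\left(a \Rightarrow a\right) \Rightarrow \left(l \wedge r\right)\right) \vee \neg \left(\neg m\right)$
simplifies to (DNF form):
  $a \vee m \vee \left(l \wedge r\right)$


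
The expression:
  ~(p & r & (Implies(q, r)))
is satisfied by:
  {p: False, r: False}
  {r: True, p: False}
  {p: True, r: False}


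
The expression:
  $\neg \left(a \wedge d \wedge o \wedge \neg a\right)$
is always true.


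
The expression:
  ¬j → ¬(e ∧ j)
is always true.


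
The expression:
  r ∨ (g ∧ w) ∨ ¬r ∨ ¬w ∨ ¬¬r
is always true.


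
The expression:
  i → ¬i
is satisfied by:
  {i: False}


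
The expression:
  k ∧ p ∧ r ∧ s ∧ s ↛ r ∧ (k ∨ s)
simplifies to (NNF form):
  False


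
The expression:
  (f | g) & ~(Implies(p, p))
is never true.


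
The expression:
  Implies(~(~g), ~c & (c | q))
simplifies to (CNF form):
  (q | ~g) & (~c | ~g)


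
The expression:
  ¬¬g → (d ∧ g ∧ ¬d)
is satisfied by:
  {g: False}


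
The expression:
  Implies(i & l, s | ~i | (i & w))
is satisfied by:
  {s: True, w: True, l: False, i: False}
  {s: True, l: False, w: False, i: False}
  {w: True, s: False, l: False, i: False}
  {s: False, l: False, w: False, i: False}
  {i: True, s: True, w: True, l: False}
  {i: True, s: True, l: False, w: False}
  {i: True, w: True, s: False, l: False}
  {i: True, s: False, l: False, w: False}
  {s: True, l: True, w: True, i: False}
  {s: True, l: True, i: False, w: False}
  {l: True, w: True, i: False, s: False}
  {l: True, i: False, w: False, s: False}
  {s: True, l: True, i: True, w: True}
  {s: True, l: True, i: True, w: False}
  {l: True, i: True, w: True, s: False}


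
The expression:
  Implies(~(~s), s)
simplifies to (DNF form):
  True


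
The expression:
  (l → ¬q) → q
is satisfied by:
  {q: True}


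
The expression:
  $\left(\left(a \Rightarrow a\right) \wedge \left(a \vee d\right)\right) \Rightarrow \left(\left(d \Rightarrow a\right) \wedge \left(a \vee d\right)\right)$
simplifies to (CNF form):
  $a \vee \neg d$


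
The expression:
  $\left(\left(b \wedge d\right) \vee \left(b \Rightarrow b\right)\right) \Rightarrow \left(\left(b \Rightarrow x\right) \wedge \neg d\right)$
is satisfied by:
  {x: True, d: False, b: False}
  {d: False, b: False, x: False}
  {x: True, b: True, d: False}


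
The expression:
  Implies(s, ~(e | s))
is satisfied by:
  {s: False}


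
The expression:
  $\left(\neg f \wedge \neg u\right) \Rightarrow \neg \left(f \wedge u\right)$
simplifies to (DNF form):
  $\text{True}$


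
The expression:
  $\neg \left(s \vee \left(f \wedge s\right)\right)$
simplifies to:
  $\neg s$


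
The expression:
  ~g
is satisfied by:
  {g: False}


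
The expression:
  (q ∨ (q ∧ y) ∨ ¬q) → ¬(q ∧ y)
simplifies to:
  ¬q ∨ ¬y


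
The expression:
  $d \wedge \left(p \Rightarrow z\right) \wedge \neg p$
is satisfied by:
  {d: True, p: False}


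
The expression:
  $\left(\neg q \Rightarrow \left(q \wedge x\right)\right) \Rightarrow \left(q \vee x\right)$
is always true.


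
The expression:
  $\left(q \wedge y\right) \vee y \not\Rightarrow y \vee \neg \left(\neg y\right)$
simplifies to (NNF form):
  $y$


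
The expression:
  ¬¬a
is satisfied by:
  {a: True}


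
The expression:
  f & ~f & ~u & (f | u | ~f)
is never true.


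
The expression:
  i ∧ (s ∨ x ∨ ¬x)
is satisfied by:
  {i: True}


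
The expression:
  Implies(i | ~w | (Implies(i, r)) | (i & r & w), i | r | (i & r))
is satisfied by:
  {i: True, r: True}
  {i: True, r: False}
  {r: True, i: False}


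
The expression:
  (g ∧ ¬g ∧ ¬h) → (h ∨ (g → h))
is always true.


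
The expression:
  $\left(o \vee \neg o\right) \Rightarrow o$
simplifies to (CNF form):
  $o$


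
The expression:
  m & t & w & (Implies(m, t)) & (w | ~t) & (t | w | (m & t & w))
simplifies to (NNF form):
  m & t & w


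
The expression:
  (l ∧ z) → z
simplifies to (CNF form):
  True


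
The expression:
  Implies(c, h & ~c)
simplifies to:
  ~c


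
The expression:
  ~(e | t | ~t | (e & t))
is never true.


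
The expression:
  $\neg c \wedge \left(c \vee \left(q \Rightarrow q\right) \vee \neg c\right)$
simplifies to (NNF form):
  $\neg c$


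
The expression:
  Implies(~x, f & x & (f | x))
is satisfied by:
  {x: True}


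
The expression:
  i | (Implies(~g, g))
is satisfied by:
  {i: True, g: True}
  {i: True, g: False}
  {g: True, i: False}


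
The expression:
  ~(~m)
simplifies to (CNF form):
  m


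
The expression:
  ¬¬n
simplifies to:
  n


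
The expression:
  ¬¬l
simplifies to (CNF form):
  l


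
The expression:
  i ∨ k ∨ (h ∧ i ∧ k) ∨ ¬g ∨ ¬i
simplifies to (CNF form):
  True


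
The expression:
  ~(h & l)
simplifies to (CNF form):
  ~h | ~l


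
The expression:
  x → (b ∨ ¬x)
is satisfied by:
  {b: True, x: False}
  {x: False, b: False}
  {x: True, b: True}


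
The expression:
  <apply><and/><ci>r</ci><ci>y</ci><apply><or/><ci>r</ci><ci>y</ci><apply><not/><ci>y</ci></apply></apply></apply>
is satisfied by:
  {r: True, y: True}


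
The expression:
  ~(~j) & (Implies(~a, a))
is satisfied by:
  {a: True, j: True}


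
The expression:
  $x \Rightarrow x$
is always true.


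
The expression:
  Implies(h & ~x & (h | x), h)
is always true.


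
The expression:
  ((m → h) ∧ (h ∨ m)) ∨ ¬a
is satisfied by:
  {h: True, a: False}
  {a: False, h: False}
  {a: True, h: True}


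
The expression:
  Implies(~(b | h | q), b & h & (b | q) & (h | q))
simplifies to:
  b | h | q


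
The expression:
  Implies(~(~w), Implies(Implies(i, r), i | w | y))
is always true.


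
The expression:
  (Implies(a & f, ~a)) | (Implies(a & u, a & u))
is always true.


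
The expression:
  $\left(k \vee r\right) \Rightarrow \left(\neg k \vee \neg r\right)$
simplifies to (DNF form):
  $\neg k \vee \neg r$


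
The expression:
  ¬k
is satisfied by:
  {k: False}


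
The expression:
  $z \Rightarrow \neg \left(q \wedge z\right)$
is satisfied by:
  {q: False, z: False}
  {z: True, q: False}
  {q: True, z: False}


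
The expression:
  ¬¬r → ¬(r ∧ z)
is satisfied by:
  {z: False, r: False}
  {r: True, z: False}
  {z: True, r: False}


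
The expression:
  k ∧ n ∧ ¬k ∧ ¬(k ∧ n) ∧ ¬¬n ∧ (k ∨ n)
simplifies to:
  False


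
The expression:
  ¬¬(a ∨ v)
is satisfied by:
  {a: True, v: True}
  {a: True, v: False}
  {v: True, a: False}


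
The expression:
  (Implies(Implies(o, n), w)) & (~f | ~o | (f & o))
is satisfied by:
  {w: True, o: True, n: False}
  {w: True, o: False, n: False}
  {n: True, w: True, o: True}
  {n: True, w: True, o: False}
  {o: True, n: False, w: False}


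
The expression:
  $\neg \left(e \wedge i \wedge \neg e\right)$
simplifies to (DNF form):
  $\text{True}$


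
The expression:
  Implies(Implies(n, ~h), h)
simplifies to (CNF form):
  h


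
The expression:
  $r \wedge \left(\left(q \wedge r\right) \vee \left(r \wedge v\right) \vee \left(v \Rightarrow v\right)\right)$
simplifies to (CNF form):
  $r$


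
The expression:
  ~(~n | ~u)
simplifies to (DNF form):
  n & u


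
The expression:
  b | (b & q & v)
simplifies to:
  b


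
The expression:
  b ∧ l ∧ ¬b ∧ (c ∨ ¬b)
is never true.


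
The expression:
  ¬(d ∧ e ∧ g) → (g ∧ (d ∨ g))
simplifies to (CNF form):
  g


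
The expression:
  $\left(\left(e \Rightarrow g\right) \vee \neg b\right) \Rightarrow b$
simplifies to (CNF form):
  $b$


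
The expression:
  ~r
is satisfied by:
  {r: False}


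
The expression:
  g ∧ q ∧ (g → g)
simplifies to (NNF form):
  g ∧ q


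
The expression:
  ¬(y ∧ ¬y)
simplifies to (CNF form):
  True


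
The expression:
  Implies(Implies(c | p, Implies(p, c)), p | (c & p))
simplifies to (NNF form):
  p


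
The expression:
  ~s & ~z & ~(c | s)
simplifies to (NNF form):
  ~c & ~s & ~z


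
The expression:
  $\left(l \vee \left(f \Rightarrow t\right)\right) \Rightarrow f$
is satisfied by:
  {f: True}


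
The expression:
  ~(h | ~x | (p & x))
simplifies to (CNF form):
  x & ~h & ~p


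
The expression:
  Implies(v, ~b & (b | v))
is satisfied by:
  {v: False, b: False}
  {b: True, v: False}
  {v: True, b: False}


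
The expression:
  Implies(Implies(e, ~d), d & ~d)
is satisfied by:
  {e: True, d: True}


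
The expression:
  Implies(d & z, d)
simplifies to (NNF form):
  True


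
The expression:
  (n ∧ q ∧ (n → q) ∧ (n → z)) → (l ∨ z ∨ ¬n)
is always true.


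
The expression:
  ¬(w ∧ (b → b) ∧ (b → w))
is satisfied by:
  {w: False}


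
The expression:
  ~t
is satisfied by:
  {t: False}


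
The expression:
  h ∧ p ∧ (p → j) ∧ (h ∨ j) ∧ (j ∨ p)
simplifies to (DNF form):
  h ∧ j ∧ p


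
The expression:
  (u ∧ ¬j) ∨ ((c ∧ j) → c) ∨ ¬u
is always true.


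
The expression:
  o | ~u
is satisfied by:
  {o: True, u: False}
  {u: False, o: False}
  {u: True, o: True}


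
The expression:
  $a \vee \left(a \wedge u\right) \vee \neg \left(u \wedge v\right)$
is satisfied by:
  {a: True, u: False, v: False}
  {u: False, v: False, a: False}
  {a: True, v: True, u: False}
  {v: True, u: False, a: False}
  {a: True, u: True, v: False}
  {u: True, a: False, v: False}
  {a: True, v: True, u: True}


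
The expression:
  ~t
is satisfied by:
  {t: False}


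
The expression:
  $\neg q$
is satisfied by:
  {q: False}


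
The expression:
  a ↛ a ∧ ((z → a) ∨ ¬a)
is never true.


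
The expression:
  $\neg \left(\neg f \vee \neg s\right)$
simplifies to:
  $f \wedge s$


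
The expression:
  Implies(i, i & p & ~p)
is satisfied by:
  {i: False}


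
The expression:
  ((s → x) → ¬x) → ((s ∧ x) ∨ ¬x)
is always true.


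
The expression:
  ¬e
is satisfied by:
  {e: False}


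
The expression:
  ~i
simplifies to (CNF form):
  ~i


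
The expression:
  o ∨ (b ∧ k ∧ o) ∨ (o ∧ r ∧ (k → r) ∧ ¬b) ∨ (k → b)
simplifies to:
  b ∨ o ∨ ¬k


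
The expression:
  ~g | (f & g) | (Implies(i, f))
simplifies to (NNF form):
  f | ~g | ~i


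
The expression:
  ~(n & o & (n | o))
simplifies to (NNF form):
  ~n | ~o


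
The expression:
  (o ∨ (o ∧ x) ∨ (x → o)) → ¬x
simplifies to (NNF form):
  ¬o ∨ ¬x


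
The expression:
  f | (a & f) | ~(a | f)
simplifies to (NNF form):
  f | ~a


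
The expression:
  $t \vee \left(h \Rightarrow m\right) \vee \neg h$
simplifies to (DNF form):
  $m \vee t \vee \neg h$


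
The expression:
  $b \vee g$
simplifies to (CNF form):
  $b \vee g$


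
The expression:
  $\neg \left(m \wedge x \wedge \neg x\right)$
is always true.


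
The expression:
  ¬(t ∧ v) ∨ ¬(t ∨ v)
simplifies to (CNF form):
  ¬t ∨ ¬v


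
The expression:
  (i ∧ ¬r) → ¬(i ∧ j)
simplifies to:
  r ∨ ¬i ∨ ¬j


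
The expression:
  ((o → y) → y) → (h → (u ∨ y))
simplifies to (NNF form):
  u ∨ y ∨ ¬h ∨ ¬o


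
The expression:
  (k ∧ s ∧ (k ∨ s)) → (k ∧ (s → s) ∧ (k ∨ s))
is always true.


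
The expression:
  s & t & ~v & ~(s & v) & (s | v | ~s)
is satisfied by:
  {t: True, s: True, v: False}


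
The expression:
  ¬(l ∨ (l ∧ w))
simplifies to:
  ¬l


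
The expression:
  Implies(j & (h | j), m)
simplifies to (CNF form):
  m | ~j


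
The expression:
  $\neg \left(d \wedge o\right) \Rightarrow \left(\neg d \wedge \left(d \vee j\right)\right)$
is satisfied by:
  {o: True, j: True, d: False}
  {j: True, d: False, o: False}
  {o: True, j: True, d: True}
  {o: True, d: True, j: False}
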